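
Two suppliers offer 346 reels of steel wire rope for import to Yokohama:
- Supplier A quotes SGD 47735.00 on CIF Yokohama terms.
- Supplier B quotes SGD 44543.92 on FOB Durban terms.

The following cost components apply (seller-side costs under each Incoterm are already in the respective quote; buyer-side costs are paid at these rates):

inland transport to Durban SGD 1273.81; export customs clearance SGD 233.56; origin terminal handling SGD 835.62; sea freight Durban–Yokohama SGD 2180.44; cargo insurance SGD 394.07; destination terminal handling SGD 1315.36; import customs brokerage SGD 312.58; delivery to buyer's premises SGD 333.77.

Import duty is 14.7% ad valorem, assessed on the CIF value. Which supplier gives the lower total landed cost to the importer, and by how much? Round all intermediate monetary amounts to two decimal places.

Supplier A (CIF):
The CIF price already equals the CIF value: 47735.00
Import duty = 47735.00 × 14.7% = 7017.05
Buyer bears (A): 1315.36 + 312.58 + 333.77 = 1961.71
Landed cost (A) = invoice 47735.00 + 1961.71 + duty 7017.05 = 56713.76
Supplier B (FOB):
CIF value = FOB price + freight + insurance = 44543.92 + 2180.44 + 394.07 = 47118.43
Import duty = 47118.43 × 14.7% = 6926.41
Buyer bears (B): 2180.44 + 394.07 + 1315.36 + 312.58 + 333.77 = 4536.22
Landed cost (B) = invoice 44543.92 + 4536.22 + duty 6926.41 = 56006.55
Difference = |56713.76 − 56006.55| = 707.21

Supplier B is cheaper by SGD 707.21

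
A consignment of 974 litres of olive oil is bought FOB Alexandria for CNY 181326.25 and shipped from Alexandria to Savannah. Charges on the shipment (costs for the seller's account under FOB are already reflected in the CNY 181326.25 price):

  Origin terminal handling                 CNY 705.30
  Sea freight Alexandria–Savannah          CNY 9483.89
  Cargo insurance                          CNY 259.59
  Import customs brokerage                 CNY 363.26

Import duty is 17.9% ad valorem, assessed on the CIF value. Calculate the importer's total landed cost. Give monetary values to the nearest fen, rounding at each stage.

FOB: the seller bears costs until goods are on board at the origin port; the buyer bears freight, insurance and all costs thereafter.
Already in the invoice (seller's account under FOB): origin terminal — exclude.
CIF value = FOB price + freight + insurance = 181326.25 + 9483.89 + 259.59 = 191069.73
Import duty = 191069.73 × 17.9% = 34201.48
Buyer bears: freight 9483.89 + insurance 259.59 + brokerage 363.26 + duty 34201.48 = 44308.22
Landed cost = invoice 181326.25 + 44308.22 = 225634.47

Total landed cost: CNY 225634.47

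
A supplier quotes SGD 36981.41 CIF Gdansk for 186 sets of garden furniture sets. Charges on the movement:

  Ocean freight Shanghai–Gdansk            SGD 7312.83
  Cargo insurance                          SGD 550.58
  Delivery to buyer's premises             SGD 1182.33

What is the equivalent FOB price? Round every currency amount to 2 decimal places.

FOB price: SGD 29118.00

Not relevant to the conversion: delivery — on the buyer under both terms; not part of either seller's price.
From CIF to FOB, the seller no longer bears: freight, insurance.
FOB price = 36981.41 − 7312.83 − 550.58 = 29118.00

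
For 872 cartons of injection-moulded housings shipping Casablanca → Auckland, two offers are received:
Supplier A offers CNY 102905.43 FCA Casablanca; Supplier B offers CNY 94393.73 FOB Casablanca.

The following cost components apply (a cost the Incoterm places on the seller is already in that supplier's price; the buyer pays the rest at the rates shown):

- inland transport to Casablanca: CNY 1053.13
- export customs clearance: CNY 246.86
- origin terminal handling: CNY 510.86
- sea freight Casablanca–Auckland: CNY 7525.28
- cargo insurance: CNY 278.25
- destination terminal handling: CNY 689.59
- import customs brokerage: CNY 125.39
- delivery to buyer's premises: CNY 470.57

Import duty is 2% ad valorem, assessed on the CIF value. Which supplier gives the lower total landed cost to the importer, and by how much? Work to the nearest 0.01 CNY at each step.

Supplier A (FCA):
CIF value = FCA price + origin terminal + freight + insurance = 102905.43 + 510.86 + 7525.28 + 278.25 = 111219.82
Import duty = 111219.82 × 2% = 2224.40
Buyer bears (A): 510.86 + 7525.28 + 278.25 + 689.59 + 125.39 + 470.57 = 9599.94
Landed cost (A) = invoice 102905.43 + 9599.94 + duty 2224.40 = 114729.77
Supplier B (FOB):
CIF value = FOB price + freight + insurance = 94393.73 + 7525.28 + 278.25 = 102197.26
Import duty = 102197.26 × 2% = 2043.95
Buyer bears (B): 7525.28 + 278.25 + 689.59 + 125.39 + 470.57 = 9089.08
Landed cost (B) = invoice 94393.73 + 9089.08 + duty 2043.95 = 105526.76
Difference = |114729.77 − 105526.76| = 9203.01

Supplier B is cheaper by CNY 9203.01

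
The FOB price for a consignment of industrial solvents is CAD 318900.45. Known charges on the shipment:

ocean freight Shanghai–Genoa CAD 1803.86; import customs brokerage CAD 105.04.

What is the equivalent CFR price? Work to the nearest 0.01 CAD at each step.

CFR price: CAD 320704.31

Not relevant to the conversion: brokerage — on the buyer under both terms; not part of either seller's price.
From FOB to CFR, the seller additionally bears: freight.
CFR price = 318900.45 + 1803.86 = 320704.31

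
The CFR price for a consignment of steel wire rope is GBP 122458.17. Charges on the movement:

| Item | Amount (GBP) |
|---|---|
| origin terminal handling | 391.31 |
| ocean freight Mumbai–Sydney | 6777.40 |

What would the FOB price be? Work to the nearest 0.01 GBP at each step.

Not relevant to the conversion: origin terminal — on the seller under both CFR and FOB; already in the CFR price and stays in the FOB price.
From CFR to FOB, the seller no longer bears: freight.
FOB price = 122458.17 − 6777.40 = 115680.77

FOB price: GBP 115680.77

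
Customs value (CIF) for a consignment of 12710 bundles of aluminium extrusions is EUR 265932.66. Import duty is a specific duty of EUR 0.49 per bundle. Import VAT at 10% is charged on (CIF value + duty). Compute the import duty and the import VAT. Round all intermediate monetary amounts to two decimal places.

Import duty = 12710 × 0.49 = 6227.90
VAT base = CIF + duty = 265932.66 + 6227.90 = 272160.56
Import VAT = 272160.56 × 10% = 27216.06

Import duty: EUR 6227.90; import VAT: EUR 27216.06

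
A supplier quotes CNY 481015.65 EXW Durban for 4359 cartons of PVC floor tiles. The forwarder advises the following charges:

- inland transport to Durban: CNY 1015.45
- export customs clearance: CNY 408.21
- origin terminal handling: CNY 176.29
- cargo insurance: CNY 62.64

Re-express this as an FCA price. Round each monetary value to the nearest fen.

Not relevant to the conversion: insurance, origin terminal — on the buyer under both terms; not part of either seller's price.
From EXW to FCA, the seller additionally bears: inland to port, export clearance.
FCA price = 481015.65 + 1015.45 + 408.21 = 482439.31

FCA price: CNY 482439.31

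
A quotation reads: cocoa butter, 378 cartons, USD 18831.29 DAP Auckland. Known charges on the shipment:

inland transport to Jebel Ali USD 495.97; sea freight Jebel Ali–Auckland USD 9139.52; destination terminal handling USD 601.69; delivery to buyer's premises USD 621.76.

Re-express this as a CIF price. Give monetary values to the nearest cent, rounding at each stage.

CIF price: USD 17607.84

Not relevant to the conversion: inland to port, freight — on the seller under both DAP and CIF; already in the DAP price and stays in the CIF price.
From DAP to CIF, the seller no longer bears: destination terminal, delivery.
CIF price = 18831.29 − 601.69 − 621.76 = 17607.84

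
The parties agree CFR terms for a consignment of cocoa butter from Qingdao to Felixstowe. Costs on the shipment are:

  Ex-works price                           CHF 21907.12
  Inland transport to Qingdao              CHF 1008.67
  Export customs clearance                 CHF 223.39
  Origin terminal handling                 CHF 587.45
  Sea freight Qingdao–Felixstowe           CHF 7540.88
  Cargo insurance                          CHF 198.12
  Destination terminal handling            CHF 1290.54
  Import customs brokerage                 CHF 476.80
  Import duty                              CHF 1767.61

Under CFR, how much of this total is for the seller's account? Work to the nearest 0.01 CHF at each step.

Seller's account: CHF 31267.51

CFR: the seller pays costs through ocean freight to the destination port, but not insurance.
Seller's account: goods 21907.12 + inland to port 1008.67 + export clearance 223.39 + origin terminal 587.45 + freight 7540.88 = 31267.51
Buyer's account: insurance 198.12 + destination terminal 1290.54 + brokerage 476.80 + duty 1767.61 = 3733.07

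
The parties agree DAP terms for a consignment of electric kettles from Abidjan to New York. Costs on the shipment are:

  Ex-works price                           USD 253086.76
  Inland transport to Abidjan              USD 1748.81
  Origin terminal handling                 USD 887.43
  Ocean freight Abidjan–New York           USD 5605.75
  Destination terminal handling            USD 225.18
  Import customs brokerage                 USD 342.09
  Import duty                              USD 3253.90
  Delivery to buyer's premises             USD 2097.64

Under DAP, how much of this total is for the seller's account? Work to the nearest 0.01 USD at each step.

Seller's account: USD 263651.57

DAP: the seller bears all costs to the named destination except import duty and clearance.
Seller's account: goods 253086.76 + inland to port 1748.81 + origin terminal 887.43 + freight 5605.75 + destination terminal 225.18 + delivery 2097.64 = 263651.57
Buyer's account: brokerage 342.09 + duty 3253.90 = 3595.99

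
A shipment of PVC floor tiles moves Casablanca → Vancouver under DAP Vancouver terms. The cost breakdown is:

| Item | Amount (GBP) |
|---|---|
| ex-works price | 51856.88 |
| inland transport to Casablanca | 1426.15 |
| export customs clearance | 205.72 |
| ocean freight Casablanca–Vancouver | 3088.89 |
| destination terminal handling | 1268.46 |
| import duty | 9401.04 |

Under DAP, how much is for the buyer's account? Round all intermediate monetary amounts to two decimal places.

DAP: the seller bears all costs to the named destination except import duty and clearance.
Seller's account: goods 51856.88 + inland to port 1426.15 + export clearance 205.72 + freight 3088.89 + destination terminal 1268.46 = 57846.10
Buyer's account: duty 9401.04 = 9401.04

Buyer's account: GBP 9401.04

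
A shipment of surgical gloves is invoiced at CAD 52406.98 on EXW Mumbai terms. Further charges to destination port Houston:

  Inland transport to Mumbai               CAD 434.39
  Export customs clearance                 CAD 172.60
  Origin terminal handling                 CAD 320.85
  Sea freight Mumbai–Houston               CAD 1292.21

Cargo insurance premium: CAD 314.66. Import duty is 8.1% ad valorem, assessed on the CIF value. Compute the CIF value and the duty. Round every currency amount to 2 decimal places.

CIF value: CAD 54941.69; import duty: CAD 4450.28

CIF = EXW price + pre-shipment costs + freight + insurance
CIF = 52406.98 + 434.39 + 172.60 + 320.85 + 1292.21 + 314.66 = 54941.69
Import duty = 54941.69 × 8.1% = 4450.28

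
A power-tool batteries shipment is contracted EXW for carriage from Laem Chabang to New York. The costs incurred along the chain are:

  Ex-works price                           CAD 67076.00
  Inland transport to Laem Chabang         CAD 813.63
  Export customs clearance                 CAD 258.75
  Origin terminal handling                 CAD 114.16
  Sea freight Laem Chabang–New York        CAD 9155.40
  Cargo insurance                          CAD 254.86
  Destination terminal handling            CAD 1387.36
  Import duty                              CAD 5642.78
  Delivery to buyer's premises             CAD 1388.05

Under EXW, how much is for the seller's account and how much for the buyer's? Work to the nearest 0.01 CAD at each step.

Seller: CAD 67076.00; buyer: CAD 19014.99

EXW: the seller makes goods available at their premises; the buyer bears all onward costs.
Seller's account: goods 67076.00 = 67076.00
Buyer's account: inland to port 813.63 + export clearance 258.75 + origin terminal 114.16 + freight 9155.40 + insurance 254.86 + destination terminal 1387.36 + duty 5642.78 + delivery 1388.05 = 19014.99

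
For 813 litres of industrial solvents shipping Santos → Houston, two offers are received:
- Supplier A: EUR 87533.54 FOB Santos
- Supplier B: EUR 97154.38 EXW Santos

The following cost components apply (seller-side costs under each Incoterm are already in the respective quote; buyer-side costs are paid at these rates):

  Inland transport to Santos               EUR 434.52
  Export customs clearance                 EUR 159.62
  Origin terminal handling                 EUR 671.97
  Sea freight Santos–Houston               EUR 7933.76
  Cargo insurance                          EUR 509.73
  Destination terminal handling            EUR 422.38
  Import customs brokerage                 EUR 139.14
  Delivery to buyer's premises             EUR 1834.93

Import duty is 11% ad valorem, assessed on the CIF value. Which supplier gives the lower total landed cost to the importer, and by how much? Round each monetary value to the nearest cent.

Supplier A (FOB):
CIF value = FOB price + freight + insurance = 87533.54 + 7933.76 + 509.73 = 95977.03
Import duty = 95977.03 × 11% = 10557.47
Buyer bears (A): 7933.76 + 509.73 + 422.38 + 139.14 + 1834.93 = 10839.94
Landed cost (A) = invoice 87533.54 + 10839.94 + duty 10557.47 = 108930.95
Supplier B (EXW):
CIF value = EXW price + inland to port + export clearance + origin terminal + freight + insurance = 97154.38 + 434.52 + 159.62 + 671.97 + 7933.76 + 509.73 = 106863.98
Import duty = 106863.98 × 11% = 11755.04
Buyer bears (B): 434.52 + 159.62 + 671.97 + 7933.76 + 509.73 + 422.38 + 139.14 + 1834.93 = 12106.05
Landed cost (B) = invoice 97154.38 + 12106.05 + duty 11755.04 = 121015.47
Difference = |108930.95 − 121015.47| = 12084.52

Supplier A is cheaper by EUR 12084.52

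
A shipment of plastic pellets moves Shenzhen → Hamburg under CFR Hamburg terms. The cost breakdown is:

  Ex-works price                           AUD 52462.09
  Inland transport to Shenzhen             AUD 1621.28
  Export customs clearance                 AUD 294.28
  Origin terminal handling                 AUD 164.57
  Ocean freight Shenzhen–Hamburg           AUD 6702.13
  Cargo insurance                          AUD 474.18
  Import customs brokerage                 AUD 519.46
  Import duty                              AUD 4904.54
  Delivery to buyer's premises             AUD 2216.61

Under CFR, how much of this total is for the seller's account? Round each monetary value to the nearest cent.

CFR: the seller pays costs through ocean freight to the destination port, but not insurance.
Seller's account: goods 52462.09 + inland to port 1621.28 + export clearance 294.28 + origin terminal 164.57 + freight 6702.13 = 61244.35
Buyer's account: insurance 474.18 + brokerage 519.46 + duty 4904.54 + delivery 2216.61 = 8114.79

Seller's account: AUD 61244.35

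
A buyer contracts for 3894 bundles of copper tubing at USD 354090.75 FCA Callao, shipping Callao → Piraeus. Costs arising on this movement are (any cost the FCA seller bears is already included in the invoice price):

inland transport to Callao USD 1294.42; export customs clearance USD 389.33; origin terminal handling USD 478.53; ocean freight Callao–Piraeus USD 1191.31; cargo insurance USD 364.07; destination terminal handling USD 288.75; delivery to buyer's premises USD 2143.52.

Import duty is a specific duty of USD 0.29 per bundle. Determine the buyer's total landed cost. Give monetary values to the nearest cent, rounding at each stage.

Total landed cost: USD 359686.19

FCA: the seller delivers export-cleared goods to the carrier; the buyer bears costs from that point.
Already in the invoice (seller's account under FCA): inland to port, export clearance — exclude.
CIF value = FCA price + origin terminal + freight + insurance = 354090.75 + 478.53 + 1191.31 + 364.07 = 356124.66
Import duty = 3894 × 0.29 = 1129.26
Buyer bears: origin terminal 478.53 + freight 1191.31 + insurance 364.07 + destination terminal 288.75 + delivery 2143.52 + duty 1129.26 = 5595.44
Landed cost = invoice 354090.75 + 5595.44 = 359686.19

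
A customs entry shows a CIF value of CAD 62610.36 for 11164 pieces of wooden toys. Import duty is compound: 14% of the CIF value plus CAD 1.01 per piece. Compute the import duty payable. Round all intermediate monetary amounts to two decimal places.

Ad valorem component: 62610.36 × 14% = 8765.45
Specific component: 11164 × 1.01 = 11275.64
Import duty = 8765.45 + 11275.64 = 20041.09

Import duty: CAD 20041.09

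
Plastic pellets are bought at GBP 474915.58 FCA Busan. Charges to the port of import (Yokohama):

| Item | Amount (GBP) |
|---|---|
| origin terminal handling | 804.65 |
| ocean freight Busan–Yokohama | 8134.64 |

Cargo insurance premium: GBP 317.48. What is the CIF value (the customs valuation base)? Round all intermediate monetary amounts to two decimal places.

CIF value: GBP 484172.35

CIF = FCA price + pre-shipment costs + freight + insurance
CIF = 474915.58 + 804.65 + 8134.64 + 317.48 = 484172.35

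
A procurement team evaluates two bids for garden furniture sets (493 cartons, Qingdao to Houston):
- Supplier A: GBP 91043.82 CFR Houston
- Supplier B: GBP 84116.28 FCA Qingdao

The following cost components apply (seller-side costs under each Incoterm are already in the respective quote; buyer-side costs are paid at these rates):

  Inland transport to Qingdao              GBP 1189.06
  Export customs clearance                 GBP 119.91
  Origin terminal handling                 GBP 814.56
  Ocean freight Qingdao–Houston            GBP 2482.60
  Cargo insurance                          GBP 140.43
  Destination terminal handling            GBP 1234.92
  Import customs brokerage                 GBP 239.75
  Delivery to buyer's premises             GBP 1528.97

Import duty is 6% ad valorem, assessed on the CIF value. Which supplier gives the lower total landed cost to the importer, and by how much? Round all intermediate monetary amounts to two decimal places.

Supplier B is cheaper by GBP 3848.21

Supplier A (CFR):
CIF value = CFR price + insurance = 91043.82 + 140.43 = 91184.25
Import duty = 91184.25 × 6% = 5471.06
Buyer bears (A): 140.43 + 1234.92 + 239.75 + 1528.97 = 3144.07
Landed cost (A) = invoice 91043.82 + 3144.07 + duty 5471.06 = 99658.95
Supplier B (FCA):
CIF value = FCA price + origin terminal + freight + insurance = 84116.28 + 814.56 + 2482.60 + 140.43 = 87553.87
Import duty = 87553.87 × 6% = 5253.23
Buyer bears (B): 814.56 + 2482.60 + 140.43 + 1234.92 + 239.75 + 1528.97 = 6441.23
Landed cost (B) = invoice 84116.28 + 6441.23 + duty 5253.23 = 95810.74
Difference = |99658.95 − 95810.74| = 3848.21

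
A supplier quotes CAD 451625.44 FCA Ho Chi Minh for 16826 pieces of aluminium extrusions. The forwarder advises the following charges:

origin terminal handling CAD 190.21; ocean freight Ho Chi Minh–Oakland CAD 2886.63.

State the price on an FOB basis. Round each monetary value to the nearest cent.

Not relevant to the conversion: freight — on the buyer under both terms; not part of either seller's price.
From FCA to FOB, the seller additionally bears: origin terminal.
FOB price = 451625.44 + 190.21 = 451815.65

FOB price: CAD 451815.65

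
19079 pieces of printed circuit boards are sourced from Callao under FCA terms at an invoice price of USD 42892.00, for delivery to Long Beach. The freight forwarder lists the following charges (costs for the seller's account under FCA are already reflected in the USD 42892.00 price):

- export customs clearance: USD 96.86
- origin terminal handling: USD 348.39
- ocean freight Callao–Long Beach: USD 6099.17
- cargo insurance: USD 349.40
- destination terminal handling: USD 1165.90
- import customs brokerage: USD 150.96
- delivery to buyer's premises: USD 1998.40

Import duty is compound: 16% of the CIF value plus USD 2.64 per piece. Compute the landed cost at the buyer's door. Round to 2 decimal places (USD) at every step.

FCA: the seller delivers export-cleared goods to the carrier; the buyer bears costs from that point.
Already in the invoice (seller's account under FCA): export clearance — exclude.
CIF value = FCA price + origin terminal + freight + insurance = 42892.00 + 348.39 + 6099.17 + 349.40 = 49688.96
Ad valorem component: 49688.96 × 16% = 7950.23
Specific component: 19079 × 2.64 = 50368.56
Import duty = 7950.23 + 50368.56 = 58318.79
Buyer bears: origin terminal 348.39 + freight 6099.17 + insurance 349.40 + destination terminal 1165.90 + brokerage 150.96 + delivery 1998.40 + duty 58318.79 = 68431.01
Landed cost = invoice 42892.00 + 68431.01 = 111323.01

Total landed cost: USD 111323.01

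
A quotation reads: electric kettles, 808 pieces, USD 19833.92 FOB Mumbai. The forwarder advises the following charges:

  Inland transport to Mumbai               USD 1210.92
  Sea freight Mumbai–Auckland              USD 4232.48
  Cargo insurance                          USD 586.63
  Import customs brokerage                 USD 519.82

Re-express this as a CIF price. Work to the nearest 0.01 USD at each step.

Not relevant to the conversion: inland to port — on the seller under both FOB and CIF; already in the FOB price and stays in the CIF price. brokerage — on the buyer under both terms; not part of either seller's price.
From FOB to CIF, the seller additionally bears: freight, insurance.
CIF price = 19833.92 + 4232.48 + 586.63 = 24653.03

CIF price: USD 24653.03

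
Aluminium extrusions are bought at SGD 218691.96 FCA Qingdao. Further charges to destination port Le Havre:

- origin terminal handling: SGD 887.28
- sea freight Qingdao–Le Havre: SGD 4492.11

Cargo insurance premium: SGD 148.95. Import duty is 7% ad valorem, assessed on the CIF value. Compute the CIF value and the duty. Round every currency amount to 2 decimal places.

CIF = FCA price + pre-shipment costs + freight + insurance
CIF = 218691.96 + 887.28 + 4492.11 + 148.95 = 224220.30
Import duty = 224220.30 × 7% = 15695.42

CIF value: SGD 224220.30; import duty: SGD 15695.42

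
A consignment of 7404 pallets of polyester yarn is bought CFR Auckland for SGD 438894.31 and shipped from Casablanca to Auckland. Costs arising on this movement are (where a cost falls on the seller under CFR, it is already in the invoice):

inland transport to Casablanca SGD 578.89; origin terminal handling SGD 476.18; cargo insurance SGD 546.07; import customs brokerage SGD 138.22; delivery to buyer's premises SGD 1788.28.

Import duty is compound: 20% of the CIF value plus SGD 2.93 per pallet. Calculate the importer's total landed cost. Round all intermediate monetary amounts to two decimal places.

Total landed cost: SGD 550948.68

CFR: the seller pays costs through ocean freight to the destination port, but not insurance.
Already in the invoice (seller's account under CFR): inland to port, origin terminal — exclude.
CIF value = CFR price + insurance = 438894.31 + 546.07 = 439440.38
Ad valorem component: 439440.38 × 20% = 87888.08
Specific component: 7404 × 2.93 = 21693.72
Import duty = 87888.08 + 21693.72 = 109581.80
Buyer bears: insurance 546.07 + brokerage 138.22 + delivery 1788.28 + duty 109581.80 = 112054.37
Landed cost = invoice 438894.31 + 112054.37 = 550948.68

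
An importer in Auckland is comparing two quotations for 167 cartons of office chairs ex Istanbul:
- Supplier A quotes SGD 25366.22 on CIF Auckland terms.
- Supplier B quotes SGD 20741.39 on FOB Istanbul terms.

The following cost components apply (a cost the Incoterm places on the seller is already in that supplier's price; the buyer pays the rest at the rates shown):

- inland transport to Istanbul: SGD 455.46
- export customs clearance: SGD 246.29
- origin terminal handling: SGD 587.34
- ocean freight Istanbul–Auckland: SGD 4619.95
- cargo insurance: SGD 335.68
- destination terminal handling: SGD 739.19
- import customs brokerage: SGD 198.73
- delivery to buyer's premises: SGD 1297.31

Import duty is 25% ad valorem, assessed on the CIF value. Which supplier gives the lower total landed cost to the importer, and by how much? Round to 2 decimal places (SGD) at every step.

Supplier A (CIF):
The CIF price already equals the CIF value: 25366.22
Import duty = 25366.22 × 25% = 6341.56
Buyer bears (A): 739.19 + 198.73 + 1297.31 = 2235.23
Landed cost (A) = invoice 25366.22 + 2235.23 + duty 6341.56 = 33943.01
Supplier B (FOB):
CIF value = FOB price + freight + insurance = 20741.39 + 4619.95 + 335.68 = 25697.02
Import duty = 25697.02 × 25% = 6424.26
Buyer bears (B): 4619.95 + 335.68 + 739.19 + 198.73 + 1297.31 = 7190.86
Landed cost (B) = invoice 20741.39 + 7190.86 + duty 6424.26 = 34356.51
Difference = |33943.01 − 34356.51| = 413.50

Supplier A is cheaper by SGD 413.50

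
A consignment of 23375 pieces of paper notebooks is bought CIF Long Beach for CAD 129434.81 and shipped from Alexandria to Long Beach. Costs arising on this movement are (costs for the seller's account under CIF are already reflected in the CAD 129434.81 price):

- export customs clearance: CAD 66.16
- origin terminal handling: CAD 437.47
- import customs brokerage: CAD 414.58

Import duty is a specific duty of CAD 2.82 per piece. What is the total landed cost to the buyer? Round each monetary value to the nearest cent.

CIF: the seller pays costs through ocean freight and marine insurance to the destination port.
Already in the invoice (seller's account under CIF): export clearance, origin terminal — exclude.
The CIF price already equals the CIF value: 129434.81
Import duty = 23375 × 2.82 = 65917.50
Buyer bears: brokerage 414.58 + duty 65917.50 = 66332.08
Landed cost = invoice 129434.81 + 66332.08 = 195766.89

Total landed cost: CAD 195766.89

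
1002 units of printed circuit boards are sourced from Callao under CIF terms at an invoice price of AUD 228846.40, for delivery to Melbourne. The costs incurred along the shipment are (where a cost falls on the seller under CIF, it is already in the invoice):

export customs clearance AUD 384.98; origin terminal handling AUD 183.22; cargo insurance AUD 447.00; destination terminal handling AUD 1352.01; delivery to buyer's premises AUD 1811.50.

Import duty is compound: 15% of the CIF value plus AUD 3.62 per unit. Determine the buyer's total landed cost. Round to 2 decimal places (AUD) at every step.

Total landed cost: AUD 269964.11

CIF: the seller pays costs through ocean freight and marine insurance to the destination port.
Already in the invoice (seller's account under CIF): export clearance, origin terminal, insurance — exclude.
The CIF price already equals the CIF value: 228846.40
Ad valorem component: 228846.40 × 15% = 34326.96
Specific component: 1002 × 3.62 = 3627.24
Import duty = 34326.96 + 3627.24 = 37954.20
Buyer bears: destination terminal 1352.01 + delivery 1811.50 + duty 37954.20 = 41117.71
Landed cost = invoice 228846.40 + 41117.71 = 269964.11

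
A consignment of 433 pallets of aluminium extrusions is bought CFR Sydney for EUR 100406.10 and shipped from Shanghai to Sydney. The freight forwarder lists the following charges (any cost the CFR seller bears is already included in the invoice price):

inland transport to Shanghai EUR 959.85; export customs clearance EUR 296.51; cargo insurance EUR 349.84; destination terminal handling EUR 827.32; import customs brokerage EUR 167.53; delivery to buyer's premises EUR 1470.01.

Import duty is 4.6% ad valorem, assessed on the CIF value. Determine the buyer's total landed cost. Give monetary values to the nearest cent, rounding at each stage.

Total landed cost: EUR 107855.57

CFR: the seller pays costs through ocean freight to the destination port, but not insurance.
Already in the invoice (seller's account under CFR): inland to port, export clearance — exclude.
CIF value = CFR price + insurance = 100406.10 + 349.84 = 100755.94
Import duty = 100755.94 × 4.6% = 4634.77
Buyer bears: insurance 349.84 + destination terminal 827.32 + brokerage 167.53 + delivery 1470.01 + duty 4634.77 = 7449.47
Landed cost = invoice 100406.10 + 7449.47 = 107855.57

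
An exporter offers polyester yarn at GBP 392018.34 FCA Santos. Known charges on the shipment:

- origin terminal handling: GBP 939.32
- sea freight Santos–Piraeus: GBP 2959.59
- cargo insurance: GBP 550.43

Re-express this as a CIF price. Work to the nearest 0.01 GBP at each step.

CIF price: GBP 396467.68

From FCA to CIF, the seller additionally bears: origin terminal, freight, insurance.
CIF price = 392018.34 + 939.32 + 2959.59 + 550.43 = 396467.68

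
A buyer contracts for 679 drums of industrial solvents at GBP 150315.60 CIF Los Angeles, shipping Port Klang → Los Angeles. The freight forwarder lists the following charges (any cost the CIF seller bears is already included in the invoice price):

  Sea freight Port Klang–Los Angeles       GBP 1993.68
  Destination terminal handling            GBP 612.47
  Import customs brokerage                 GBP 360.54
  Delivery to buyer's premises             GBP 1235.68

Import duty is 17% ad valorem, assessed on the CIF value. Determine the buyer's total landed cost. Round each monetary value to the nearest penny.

Total landed cost: GBP 178077.94

CIF: the seller pays costs through ocean freight and marine insurance to the destination port.
Already in the invoice (seller's account under CIF): freight — exclude.
The CIF price already equals the CIF value: 150315.60
Import duty = 150315.60 × 17% = 25553.65
Buyer bears: destination terminal 612.47 + brokerage 360.54 + delivery 1235.68 + duty 25553.65 = 27762.34
Landed cost = invoice 150315.60 + 27762.34 = 178077.94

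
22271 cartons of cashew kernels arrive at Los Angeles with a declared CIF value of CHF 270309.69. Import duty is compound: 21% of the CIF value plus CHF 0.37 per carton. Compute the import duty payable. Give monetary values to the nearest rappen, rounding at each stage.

Import duty: CHF 65005.30

Ad valorem component: 270309.69 × 21% = 56765.03
Specific component: 22271 × 0.37 = 8240.27
Import duty = 56765.03 + 8240.27 = 65005.30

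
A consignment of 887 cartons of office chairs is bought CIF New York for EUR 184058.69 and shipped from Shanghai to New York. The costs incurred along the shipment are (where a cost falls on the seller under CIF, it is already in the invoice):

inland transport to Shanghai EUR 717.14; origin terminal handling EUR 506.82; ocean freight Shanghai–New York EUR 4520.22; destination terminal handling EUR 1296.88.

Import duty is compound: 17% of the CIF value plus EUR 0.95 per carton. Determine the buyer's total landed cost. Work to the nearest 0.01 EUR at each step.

CIF: the seller pays costs through ocean freight and marine insurance to the destination port.
Already in the invoice (seller's account under CIF): inland to port, origin terminal, freight — exclude.
The CIF price already equals the CIF value: 184058.69
Ad valorem component: 184058.69 × 17% = 31289.98
Specific component: 887 × 0.95 = 842.65
Import duty = 31289.98 + 842.65 = 32132.63
Buyer bears: destination terminal 1296.88 + duty 32132.63 = 33429.51
Landed cost = invoice 184058.69 + 33429.51 = 217488.20

Total landed cost: EUR 217488.20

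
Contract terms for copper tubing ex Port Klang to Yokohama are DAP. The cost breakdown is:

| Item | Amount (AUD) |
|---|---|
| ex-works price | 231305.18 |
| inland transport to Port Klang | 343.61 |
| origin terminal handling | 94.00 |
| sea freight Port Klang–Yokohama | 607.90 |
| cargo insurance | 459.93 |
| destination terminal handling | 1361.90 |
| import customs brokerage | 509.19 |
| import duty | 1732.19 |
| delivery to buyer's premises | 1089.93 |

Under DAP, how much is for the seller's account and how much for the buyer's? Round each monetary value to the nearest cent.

DAP: the seller bears all costs to the named destination except import duty and clearance.
Seller's account: goods 231305.18 + inland to port 343.61 + origin terminal 94.00 + freight 607.90 + insurance 459.93 + destination terminal 1361.90 + delivery 1089.93 = 235262.45
Buyer's account: brokerage 509.19 + duty 1732.19 = 2241.38

Seller: AUD 235262.45; buyer: AUD 2241.38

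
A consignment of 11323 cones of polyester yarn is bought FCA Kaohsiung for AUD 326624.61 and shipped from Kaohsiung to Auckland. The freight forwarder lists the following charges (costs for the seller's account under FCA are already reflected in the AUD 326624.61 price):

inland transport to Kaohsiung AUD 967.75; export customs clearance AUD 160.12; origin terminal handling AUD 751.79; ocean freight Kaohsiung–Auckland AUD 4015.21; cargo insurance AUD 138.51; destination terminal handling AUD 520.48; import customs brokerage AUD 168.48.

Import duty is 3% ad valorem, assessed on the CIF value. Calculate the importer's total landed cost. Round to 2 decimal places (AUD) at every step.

FCA: the seller delivers export-cleared goods to the carrier; the buyer bears costs from that point.
Already in the invoice (seller's account under FCA): inland to port, export clearance — exclude.
CIF value = FCA price + origin terminal + freight + insurance = 326624.61 + 751.79 + 4015.21 + 138.51 = 331530.12
Import duty = 331530.12 × 3% = 9945.90
Buyer bears: origin terminal 751.79 + freight 4015.21 + insurance 138.51 + destination terminal 520.48 + brokerage 168.48 + duty 9945.90 = 15540.37
Landed cost = invoice 326624.61 + 15540.37 = 342164.98

Total landed cost: AUD 342164.98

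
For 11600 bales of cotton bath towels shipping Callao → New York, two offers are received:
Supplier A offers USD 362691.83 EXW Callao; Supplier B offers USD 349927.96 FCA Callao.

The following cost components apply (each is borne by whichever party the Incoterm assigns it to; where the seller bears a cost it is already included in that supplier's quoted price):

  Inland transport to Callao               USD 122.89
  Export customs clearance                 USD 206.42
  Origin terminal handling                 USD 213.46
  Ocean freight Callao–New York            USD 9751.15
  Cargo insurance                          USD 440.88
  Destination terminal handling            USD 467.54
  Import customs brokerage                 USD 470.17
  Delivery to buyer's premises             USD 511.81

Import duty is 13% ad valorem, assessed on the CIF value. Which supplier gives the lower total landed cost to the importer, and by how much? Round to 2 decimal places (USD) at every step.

Supplier B is cheaper by USD 14795.29

Supplier A (EXW):
CIF value = EXW price + inland to port + export clearance + origin terminal + freight + insurance = 362691.83 + 122.89 + 206.42 + 213.46 + 9751.15 + 440.88 = 373426.63
Import duty = 373426.63 × 13% = 48545.46
Buyer bears (A): 122.89 + 206.42 + 213.46 + 9751.15 + 440.88 + 467.54 + 470.17 + 511.81 = 12184.32
Landed cost (A) = invoice 362691.83 + 12184.32 + duty 48545.46 = 423421.61
Supplier B (FCA):
CIF value = FCA price + origin terminal + freight + insurance = 349927.96 + 213.46 + 9751.15 + 440.88 = 360333.45
Import duty = 360333.45 × 13% = 46843.35
Buyer bears (B): 213.46 + 9751.15 + 440.88 + 467.54 + 470.17 + 511.81 = 11855.01
Landed cost (B) = invoice 349927.96 + 11855.01 + duty 46843.35 = 408626.32
Difference = |423421.61 − 408626.32| = 14795.29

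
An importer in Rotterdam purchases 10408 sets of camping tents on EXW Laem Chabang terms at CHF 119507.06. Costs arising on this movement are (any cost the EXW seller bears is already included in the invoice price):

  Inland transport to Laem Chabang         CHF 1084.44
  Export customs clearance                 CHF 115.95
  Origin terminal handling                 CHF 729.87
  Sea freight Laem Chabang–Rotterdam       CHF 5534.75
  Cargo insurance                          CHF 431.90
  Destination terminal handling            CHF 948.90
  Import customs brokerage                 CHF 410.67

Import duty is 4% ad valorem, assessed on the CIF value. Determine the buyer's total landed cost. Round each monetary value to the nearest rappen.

EXW: the seller makes goods available at their premises; the buyer bears all onward costs.
CIF value = EXW price + inland to port + export clearance + origin terminal + freight + insurance = 119507.06 + 1084.44 + 115.95 + 729.87 + 5534.75 + 431.90 = 127403.97
Import duty = 127403.97 × 4% = 5096.16
Buyer bears: inland to port 1084.44 + export clearance 115.95 + origin terminal 729.87 + freight 5534.75 + insurance 431.90 + destination terminal 948.90 + brokerage 410.67 + duty 5096.16 = 14352.64
Landed cost = invoice 119507.06 + 14352.64 = 133859.70

Total landed cost: CHF 133859.70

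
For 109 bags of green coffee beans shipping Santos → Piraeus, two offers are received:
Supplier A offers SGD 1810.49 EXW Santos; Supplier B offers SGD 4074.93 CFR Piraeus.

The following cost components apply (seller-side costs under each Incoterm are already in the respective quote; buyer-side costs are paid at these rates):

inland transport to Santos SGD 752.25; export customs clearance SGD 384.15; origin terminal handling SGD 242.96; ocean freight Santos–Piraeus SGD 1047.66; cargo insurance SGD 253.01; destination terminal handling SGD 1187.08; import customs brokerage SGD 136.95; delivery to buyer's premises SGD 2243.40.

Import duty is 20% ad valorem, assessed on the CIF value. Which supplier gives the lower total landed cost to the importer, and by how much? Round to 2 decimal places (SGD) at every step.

Supplier B is cheaper by SGD 195.09

Supplier A (EXW):
CIF value = EXW price + inland to port + export clearance + origin terminal + freight + insurance = 1810.49 + 752.25 + 384.15 + 242.96 + 1047.66 + 253.01 = 4490.52
Import duty = 4490.52 × 20% = 898.10
Buyer bears (A): 752.25 + 384.15 + 242.96 + 1047.66 + 253.01 + 1187.08 + 136.95 + 2243.40 = 6247.46
Landed cost (A) = invoice 1810.49 + 6247.46 + duty 898.10 = 8956.05
Supplier B (CFR):
CIF value = CFR price + insurance = 4074.93 + 253.01 = 4327.94
Import duty = 4327.94 × 20% = 865.59
Buyer bears (B): 253.01 + 1187.08 + 136.95 + 2243.40 = 3820.44
Landed cost (B) = invoice 4074.93 + 3820.44 + duty 865.59 = 8760.96
Difference = |8956.05 − 8760.96| = 195.09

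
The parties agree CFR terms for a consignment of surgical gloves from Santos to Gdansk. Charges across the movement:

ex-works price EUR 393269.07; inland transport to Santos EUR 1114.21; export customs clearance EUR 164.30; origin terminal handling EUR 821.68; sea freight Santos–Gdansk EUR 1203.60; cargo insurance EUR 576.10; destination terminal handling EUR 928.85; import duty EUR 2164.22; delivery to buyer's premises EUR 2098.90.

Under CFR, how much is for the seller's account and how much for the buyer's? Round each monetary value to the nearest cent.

CFR: the seller pays costs through ocean freight to the destination port, but not insurance.
Seller's account: goods 393269.07 + inland to port 1114.21 + export clearance 164.30 + origin terminal 821.68 + freight 1203.60 = 396572.86
Buyer's account: insurance 576.10 + destination terminal 928.85 + duty 2164.22 + delivery 2098.90 = 5768.07

Seller: EUR 396572.86; buyer: EUR 5768.07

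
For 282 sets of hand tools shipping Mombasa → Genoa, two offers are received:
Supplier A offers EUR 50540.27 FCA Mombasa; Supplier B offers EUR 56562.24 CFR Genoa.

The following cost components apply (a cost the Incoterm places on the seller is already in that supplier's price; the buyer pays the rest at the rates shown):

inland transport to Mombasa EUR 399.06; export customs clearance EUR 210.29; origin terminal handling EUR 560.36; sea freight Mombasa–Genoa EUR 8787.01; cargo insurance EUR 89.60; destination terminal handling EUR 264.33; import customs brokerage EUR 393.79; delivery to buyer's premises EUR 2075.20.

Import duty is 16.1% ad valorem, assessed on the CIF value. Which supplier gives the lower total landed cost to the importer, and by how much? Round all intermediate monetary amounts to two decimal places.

Supplier B is cheaper by EUR 3860.79

Supplier A (FCA):
CIF value = FCA price + origin terminal + freight + insurance = 50540.27 + 560.36 + 8787.01 + 89.60 = 59977.24
Import duty = 59977.24 × 16.1% = 9656.34
Buyer bears (A): 560.36 + 8787.01 + 89.60 + 264.33 + 393.79 + 2075.20 = 12170.29
Landed cost (A) = invoice 50540.27 + 12170.29 + duty 9656.34 = 72366.90
Supplier B (CFR):
CIF value = CFR price + insurance = 56562.24 + 89.60 = 56651.84
Import duty = 56651.84 × 16.1% = 9120.95
Buyer bears (B): 89.60 + 264.33 + 393.79 + 2075.20 = 2822.92
Landed cost (B) = invoice 56562.24 + 2822.92 + duty 9120.95 = 68506.11
Difference = |72366.90 − 68506.11| = 3860.79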